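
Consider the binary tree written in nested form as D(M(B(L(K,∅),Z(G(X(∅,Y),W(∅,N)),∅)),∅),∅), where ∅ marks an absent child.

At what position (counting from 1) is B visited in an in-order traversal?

3

In-order visits the left subtree, then the node, then the right subtree.
At D: go left to M.
  At M: go left to B.
    At B: go left to L.
      At L: go left to K.
        K is a leaf — visit K.
      Visit L.
      At L: no right child.
    Visit B.
    At B: go right to Z.
      At Z: go left to G.
        At G: go left to X.
          At X: no left child.
          Visit X.
          At X: go right to Y.
            Y is a leaf — visit Y.
        Visit G.
        At G: go right to W.
          At W: no left child.
          Visit W.
          At W: go right to N.
            N is a leaf — visit N.
      Visit Z.
      At Z: no right child.
  Visit M.
  At M: no right child.
Visit D.
At D: no right child.
Full in-order sequence: K, L, B, X, Y, G, W, N, Z, M, D.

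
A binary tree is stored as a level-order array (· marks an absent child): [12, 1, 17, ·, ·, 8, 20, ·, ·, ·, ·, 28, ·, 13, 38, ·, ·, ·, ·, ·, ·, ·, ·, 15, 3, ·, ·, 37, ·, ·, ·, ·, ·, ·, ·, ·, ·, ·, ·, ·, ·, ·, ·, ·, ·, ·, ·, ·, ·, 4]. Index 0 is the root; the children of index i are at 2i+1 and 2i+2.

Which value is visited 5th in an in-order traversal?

4

In-order visits the left subtree, then the node, then the right subtree.
At 12: go left to 1.
  1 is a leaf — visit 1.
Visit 12.
At 12: go right to 17.
  At 17: go left to 8.
    At 8: go left to 28.
      At 28: go left to 15.
        15 is a leaf — visit 15.
      Visit 28.
      At 28: go right to 3.
        At 3: go left to 4.
          4 is a leaf — visit 4.
        Visit 3.
        At 3: no right child.
    Visit 8.
    At 8: no right child.
  Visit 17.
  At 17: go right to 20.
    At 20: go left to 13.
      At 13: go left to 37.
        37 is a leaf — visit 37.
      Visit 13.
      At 13: no right child.
    Visit 20.
    At 20: go right to 38.
      38 is a leaf — visit 38.
Full in-order sequence: 1, 12, 15, 28, 4, 3, 8, 17, 37, 13, 20, 38.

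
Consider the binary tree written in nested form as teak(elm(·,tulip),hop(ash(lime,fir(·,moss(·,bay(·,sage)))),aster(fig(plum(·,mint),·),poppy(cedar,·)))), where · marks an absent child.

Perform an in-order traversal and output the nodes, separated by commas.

elm, tulip, teak, lime, ash, fir, moss, bay, sage, hop, plum, mint, fig, aster, cedar, poppy

In-order visits the left subtree, then the node, then the right subtree.
At teak: go left to elm.
  At elm: no left child.
  Visit elm.
  At elm: go right to tulip.
    tulip is a leaf — visit tulip.
Visit teak.
At teak: go right to hop.
  At hop: go left to ash.
    At ash: go left to lime.
      lime is a leaf — visit lime.
    Visit ash.
    At ash: go right to fir.
      At fir: no left child.
      Visit fir.
      At fir: go right to moss.
        At moss: no left child.
        Visit moss.
        At moss: go right to bay.
          At bay: no left child.
          Visit bay.
          At bay: go right to sage.
            sage is a leaf — visit sage.
  Visit hop.
  At hop: go right to aster.
    At aster: go left to fig.
      At fig: go left to plum.
        At plum: no left child.
        Visit plum.
        At plum: go right to mint.
          mint is a leaf — visit mint.
      Visit fig.
      At fig: no right child.
    Visit aster.
    At aster: go right to poppy.
      At poppy: go left to cedar.
        cedar is a leaf — visit cedar.
      Visit poppy.
      At poppy: no right child.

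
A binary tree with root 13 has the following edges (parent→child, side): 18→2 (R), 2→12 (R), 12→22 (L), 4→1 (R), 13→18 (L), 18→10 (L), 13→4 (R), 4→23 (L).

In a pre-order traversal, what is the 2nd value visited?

Pre-order visits the node, then its left subtree, then its right subtree.
Visit 13.
At 13: go left to 18.
  Visit 18.
  At 18: go left to 10.
    10 is a leaf — visit 10.
  At 18: go right to 2.
    Visit 2.
    At 2: no left child.
    At 2: go right to 12.
      Visit 12.
      At 12: go left to 22.
        22 is a leaf — visit 22.
      At 12: no right child.
At 13: go right to 4.
  Visit 4.
  At 4: go left to 23.
    23 is a leaf — visit 23.
  At 4: go right to 1.
    1 is a leaf — visit 1.
Full pre-order sequence: 13, 18, 10, 2, 12, 22, 4, 23, 1.

18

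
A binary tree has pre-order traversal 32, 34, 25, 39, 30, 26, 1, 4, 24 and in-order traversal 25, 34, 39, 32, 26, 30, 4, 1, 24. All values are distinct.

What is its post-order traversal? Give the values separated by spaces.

The first element of pre-order is the root; it splits in-order into left and right subtrees.
Root 32: left subtree has 3 nodes {25, 34, 39}, right has 5 {26, 30, 4, 1, 24}.
  Root 34: left subtree has 1 node {25}, right has 1 {39}.
  Root 30: left subtree has 1 node {26}, right has 3 {4, 1, 24}.
    Root 1: left subtree has 1 node {4}, right has 1 {24}.

25 39 34 26 4 24 1 30 32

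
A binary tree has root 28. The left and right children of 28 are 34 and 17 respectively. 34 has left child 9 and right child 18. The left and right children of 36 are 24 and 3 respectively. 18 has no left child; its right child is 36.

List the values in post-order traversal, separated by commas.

Post-order visits the left subtree, then the right subtree, then the node.
At 28: go left to 34.
  At 34: go left to 9.
    9 is a leaf — visit 9.
  At 34: go right to 18.
    At 18: no left child.
    At 18: go right to 36.
      At 36: go left to 24.
        24 is a leaf — visit 24.
      At 36: go right to 3.
        3 is a leaf — visit 3.
      Visit 36.
    Visit 18.
  Visit 34.
At 28: go right to 17.
  17 is a leaf — visit 17.
Visit 28.

9, 24, 3, 36, 18, 34, 17, 28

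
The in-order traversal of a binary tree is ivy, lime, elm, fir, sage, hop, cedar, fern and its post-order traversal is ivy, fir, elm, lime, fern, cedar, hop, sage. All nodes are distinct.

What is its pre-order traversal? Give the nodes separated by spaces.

sage lime ivy elm fir hop cedar fern

The last element of post-order is the root; it splits in-order into left and right subtrees.
Root sage: left subtree has 4 nodes {ivy, lime, elm, fir}, right has 3 {hop, cedar, fern}.
  Root lime: left subtree has 1 node {ivy}, right has 2 {elm, fir}.
    Root elm: left subtree has 0 nodes { }, right has 1 {fir}.
  Root hop: left subtree has 0 nodes { }, right has 2 {cedar, fern}.
    Root cedar: left subtree has 0 nodes { }, right has 1 {fern}.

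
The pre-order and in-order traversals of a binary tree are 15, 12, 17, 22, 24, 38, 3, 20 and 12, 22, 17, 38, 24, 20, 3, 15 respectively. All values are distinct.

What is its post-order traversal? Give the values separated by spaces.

The first element of pre-order is the root; it splits in-order into left and right subtrees.
Root 15: left subtree has 7 nodes {12, 22, 17, 38, 24, 20, 3}, right has 0 { }.
  Root 12: left subtree has 0 nodes { }, right has 6 {22, 17, 38, 24, 20, 3}.
    Root 17: left subtree has 1 node {22}, right has 4 {38, 24, 20, 3}.
      Root 24: left subtree has 1 node {38}, right has 2 {20, 3}.
        Root 3: left subtree has 1 node {20}, right has 0 { }.

22 38 20 3 24 17 12 15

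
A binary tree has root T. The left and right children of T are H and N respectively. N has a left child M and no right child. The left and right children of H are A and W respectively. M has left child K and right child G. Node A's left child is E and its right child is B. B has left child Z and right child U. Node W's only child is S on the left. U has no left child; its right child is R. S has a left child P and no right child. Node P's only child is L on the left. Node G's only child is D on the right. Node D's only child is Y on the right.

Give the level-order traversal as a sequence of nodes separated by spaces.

Level-order visits nodes level by level from the root, left to right within each level.
Level 0: T
Level 1: H, N
Level 2: A, W, M
Level 3: E, B, S, K, G
Level 4: Z, U, P, D
Level 5: R, L, Y

T H N A W M E B S K G Z U P D R L Y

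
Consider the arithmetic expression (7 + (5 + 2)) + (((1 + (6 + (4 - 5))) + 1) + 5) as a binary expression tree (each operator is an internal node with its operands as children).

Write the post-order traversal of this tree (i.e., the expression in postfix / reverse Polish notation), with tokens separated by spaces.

7 5 2 + + 1 6 4 5 - + + 1 + 5 + +

Post-order on an expression tree gives postfix notation: for each operator, emit left operand, right operand, then the operator.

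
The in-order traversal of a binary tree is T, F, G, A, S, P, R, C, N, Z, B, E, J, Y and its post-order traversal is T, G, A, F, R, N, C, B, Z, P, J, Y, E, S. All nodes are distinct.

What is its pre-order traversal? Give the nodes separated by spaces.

S F T A G E P Z C R N B Y J

The last element of post-order is the root; it splits in-order into left and right subtrees.
Root S: left subtree has 4 nodes {T, F, G, A}, right has 9 {P, R, C, N, Z, B, E, J, Y}.
  Root F: left subtree has 1 node {T}, right has 2 {G, A}.
    Root A: left subtree has 1 node {G}, right has 0 { }.
  Root E: left subtree has 6 nodes {P, R, C, N, Z, B}, right has 2 {J, Y}.
    Root P: left subtree has 0 nodes { }, right has 5 {R, C, N, Z, B}.
      Root Z: left subtree has 3 nodes {R, C, N}, right has 1 {B}.
        Root C: left subtree has 1 node {R}, right has 1 {N}.
    Root Y: left subtree has 1 node {J}, right has 0 { }.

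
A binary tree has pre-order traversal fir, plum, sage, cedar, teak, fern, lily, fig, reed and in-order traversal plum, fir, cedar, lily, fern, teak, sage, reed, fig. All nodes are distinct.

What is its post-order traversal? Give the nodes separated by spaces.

The first element of pre-order is the root; it splits in-order into left and right subtrees.
Root fir: left subtree has 1 node {plum}, right has 7 {cedar, lily, fern, teak, sage, reed, fig}.
  Root sage: left subtree has 4 nodes {cedar, lily, fern, teak}, right has 2 {reed, fig}.
    Root cedar: left subtree has 0 nodes { }, right has 3 {lily, fern, teak}.
      Root teak: left subtree has 2 nodes {lily, fern}, right has 0 { }.
        Root fern: left subtree has 1 node {lily}, right has 0 { }.
    Root fig: left subtree has 1 node {reed}, right has 0 { }.

plum lily fern teak cedar reed fig sage fir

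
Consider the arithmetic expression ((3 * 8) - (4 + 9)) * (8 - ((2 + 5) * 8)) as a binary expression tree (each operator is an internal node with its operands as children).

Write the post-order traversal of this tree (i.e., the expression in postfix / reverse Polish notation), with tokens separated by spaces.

3 8 * 4 9 + - 8 2 5 + 8 * - *

Post-order on an expression tree gives postfix notation: for each operator, emit left operand, right operand, then the operator.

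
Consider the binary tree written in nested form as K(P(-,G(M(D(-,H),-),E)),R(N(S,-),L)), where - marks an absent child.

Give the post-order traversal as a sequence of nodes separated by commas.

Post-order visits the left subtree, then the right subtree, then the node.
At K: go left to P.
  At P: no left child.
  At P: go right to G.
    At G: go left to M.
      At M: go left to D.
        At D: no left child.
        At D: go right to H.
          H is a leaf — visit H.
        Visit D.
      At M: no right child.
      Visit M.
    At G: go right to E.
      E is a leaf — visit E.
    Visit G.
  Visit P.
At K: go right to R.
  At R: go left to N.
    At N: go left to S.
      S is a leaf — visit S.
    At N: no right child.
    Visit N.
  At R: go right to L.
    L is a leaf — visit L.
  Visit R.
Visit K.

H, D, M, E, G, P, S, N, L, R, K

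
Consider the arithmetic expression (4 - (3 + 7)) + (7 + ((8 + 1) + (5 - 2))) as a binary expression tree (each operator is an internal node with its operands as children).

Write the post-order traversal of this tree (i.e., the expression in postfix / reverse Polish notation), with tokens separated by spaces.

Post-order on an expression tree gives postfix notation: for each operator, emit left operand, right operand, then the operator.

4 3 7 + - 7 8 1 + 5 2 - + + +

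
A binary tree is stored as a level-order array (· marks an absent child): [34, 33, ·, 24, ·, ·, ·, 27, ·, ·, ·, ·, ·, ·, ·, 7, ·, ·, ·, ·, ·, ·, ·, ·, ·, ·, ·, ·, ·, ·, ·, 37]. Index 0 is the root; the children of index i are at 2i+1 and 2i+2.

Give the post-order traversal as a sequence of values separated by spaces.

37 7 27 24 33 34

Post-order visits the left subtree, then the right subtree, then the node.
At 34: go left to 33.
  At 33: go left to 24.
    At 24: go left to 27.
      At 27: go left to 7.
        At 7: go left to 37.
          37 is a leaf — visit 37.
        At 7: no right child.
        Visit 7.
      At 27: no right child.
      Visit 27.
    At 24: no right child.
    Visit 24.
  At 33: no right child.
  Visit 33.
At 34: no right child.
Visit 34.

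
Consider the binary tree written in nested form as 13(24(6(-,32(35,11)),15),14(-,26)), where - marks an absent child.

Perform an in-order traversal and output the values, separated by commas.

6, 35, 32, 11, 24, 15, 13, 14, 26

In-order visits the left subtree, then the node, then the right subtree.
At 13: go left to 24.
  At 24: go left to 6.
    At 6: no left child.
    Visit 6.
    At 6: go right to 32.
      At 32: go left to 35.
        35 is a leaf — visit 35.
      Visit 32.
      At 32: go right to 11.
        11 is a leaf — visit 11.
  Visit 24.
  At 24: go right to 15.
    15 is a leaf — visit 15.
Visit 13.
At 13: go right to 14.
  At 14: no left child.
  Visit 14.
  At 14: go right to 26.
    26 is a leaf — visit 26.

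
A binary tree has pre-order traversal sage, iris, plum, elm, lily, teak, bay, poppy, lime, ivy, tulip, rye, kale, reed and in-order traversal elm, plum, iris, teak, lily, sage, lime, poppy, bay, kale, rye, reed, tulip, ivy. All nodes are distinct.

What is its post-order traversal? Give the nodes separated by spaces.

The first element of pre-order is the root; it splits in-order into left and right subtrees.
Root sage: left subtree has 5 nodes {elm, plum, iris, teak, lily}, right has 8 {lime, poppy, bay, kale, rye, reed, tulip, ivy}.
  Root iris: left subtree has 2 nodes {elm, plum}, right has 2 {teak, lily}.
    Root plum: left subtree has 1 node {elm}, right has 0 { }.
    Root lily: left subtree has 1 node {teak}, right has 0 { }.
  Root bay: left subtree has 2 nodes {lime, poppy}, right has 5 {kale, rye, reed, tulip, ivy}.
    Root poppy: left subtree has 1 node {lime}, right has 0 { }.
    Root ivy: left subtree has 4 nodes {kale, rye, reed, tulip}, right has 0 { }.
      Root tulip: left subtree has 3 nodes {kale, rye, reed}, right has 0 { }.
        Root rye: left subtree has 1 node {kale}, right has 1 {reed}.

elm plum teak lily iris lime poppy kale reed rye tulip ivy bay sage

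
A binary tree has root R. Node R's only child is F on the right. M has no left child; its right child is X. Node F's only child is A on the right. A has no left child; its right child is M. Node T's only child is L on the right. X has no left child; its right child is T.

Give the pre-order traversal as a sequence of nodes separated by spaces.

Pre-order visits the node, then its left subtree, then its right subtree.
Visit R.
At R: no left child.
At R: go right to F.
  Visit F.
  At F: no left child.
  At F: go right to A.
    Visit A.
    At A: no left child.
    At A: go right to M.
      Visit M.
      At M: no left child.
      At M: go right to X.
        Visit X.
        At X: no left child.
        At X: go right to T.
          Visit T.
          At T: no left child.
          At T: go right to L.
            L is a leaf — visit L.

R F A M X T L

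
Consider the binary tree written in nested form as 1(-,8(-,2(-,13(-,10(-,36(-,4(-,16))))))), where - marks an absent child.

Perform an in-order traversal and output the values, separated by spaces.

1 8 2 13 10 36 4 16

In-order visits the left subtree, then the node, then the right subtree.
At 1: no left child.
Visit 1.
At 1: go right to 8.
  At 8: no left child.
  Visit 8.
  At 8: go right to 2.
    At 2: no left child.
    Visit 2.
    At 2: go right to 13.
      At 13: no left child.
      Visit 13.
      At 13: go right to 10.
        At 10: no left child.
        Visit 10.
        At 10: go right to 36.
          At 36: no left child.
          Visit 36.
          At 36: go right to 4.
            At 4: no left child.
            Visit 4.
            At 4: go right to 16.
              16 is a leaf — visit 16.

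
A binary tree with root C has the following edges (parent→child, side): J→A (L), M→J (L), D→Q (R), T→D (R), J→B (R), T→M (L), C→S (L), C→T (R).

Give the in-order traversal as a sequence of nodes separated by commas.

S, C, A, J, B, M, T, D, Q

In-order visits the left subtree, then the node, then the right subtree.
At C: go left to S.
  S is a leaf — visit S.
Visit C.
At C: go right to T.
  At T: go left to M.
    At M: go left to J.
      At J: go left to A.
        A is a leaf — visit A.
      Visit J.
      At J: go right to B.
        B is a leaf — visit B.
    Visit M.
    At M: no right child.
  Visit T.
  At T: go right to D.
    At D: no left child.
    Visit D.
    At D: go right to Q.
      Q is a leaf — visit Q.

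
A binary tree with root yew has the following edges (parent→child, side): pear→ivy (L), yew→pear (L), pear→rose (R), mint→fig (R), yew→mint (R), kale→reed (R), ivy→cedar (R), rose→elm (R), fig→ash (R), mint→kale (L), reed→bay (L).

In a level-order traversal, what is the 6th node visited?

kale

Level-order visits nodes level by level from the root, left to right within each level.
Level 0: yew
Level 1: pear, mint
Level 2: ivy, rose, kale, fig
Level 3: cedar, elm, reed, ash
Level 4: bay
Full level-order sequence: yew, pear, mint, ivy, rose, kale, fig, cedar, elm, reed, ash, bay.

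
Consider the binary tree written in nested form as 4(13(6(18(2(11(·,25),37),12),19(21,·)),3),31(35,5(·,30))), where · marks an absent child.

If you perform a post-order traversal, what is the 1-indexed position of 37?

3

Post-order visits the left subtree, then the right subtree, then the node.
At 4: go left to 13.
  At 13: go left to 6.
    At 6: go left to 18.
      At 18: go left to 2.
        At 2: go left to 11.
          At 11: no left child.
          At 11: go right to 25.
            25 is a leaf — visit 25.
          Visit 11.
        At 2: go right to 37.
          37 is a leaf — visit 37.
        Visit 2.
      At 18: go right to 12.
        12 is a leaf — visit 12.
      Visit 18.
    At 6: go right to 19.
      At 19: go left to 21.
        21 is a leaf — visit 21.
      At 19: no right child.
      Visit 19.
    Visit 6.
  At 13: go right to 3.
    3 is a leaf — visit 3.
  Visit 13.
At 4: go right to 31.
  At 31: go left to 35.
    35 is a leaf — visit 35.
  At 31: go right to 5.
    At 5: no left child.
    At 5: go right to 30.
      30 is a leaf — visit 30.
    Visit 5.
  Visit 31.
Visit 4.
Full post-order sequence: 25, 11, 37, 2, 12, 18, 21, 19, 6, 3, 13, 35, 30, 5, 31, 4.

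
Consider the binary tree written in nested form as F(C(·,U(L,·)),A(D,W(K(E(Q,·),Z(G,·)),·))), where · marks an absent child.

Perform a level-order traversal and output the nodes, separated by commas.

Level-order visits nodes level by level from the root, left to right within each level.
Level 0: F
Level 1: C, A
Level 2: U, D, W
Level 3: L, K
Level 4: E, Z
Level 5: Q, G

F, C, A, U, D, W, L, K, E, Z, Q, G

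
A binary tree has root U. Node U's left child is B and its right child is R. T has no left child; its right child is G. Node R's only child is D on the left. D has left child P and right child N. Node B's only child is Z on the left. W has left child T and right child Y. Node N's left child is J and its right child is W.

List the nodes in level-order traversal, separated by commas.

U, B, R, Z, D, P, N, J, W, T, Y, G

Level-order visits nodes level by level from the root, left to right within each level.
Level 0: U
Level 1: B, R
Level 2: Z, D
Level 3: P, N
Level 4: J, W
Level 5: T, Y
Level 6: G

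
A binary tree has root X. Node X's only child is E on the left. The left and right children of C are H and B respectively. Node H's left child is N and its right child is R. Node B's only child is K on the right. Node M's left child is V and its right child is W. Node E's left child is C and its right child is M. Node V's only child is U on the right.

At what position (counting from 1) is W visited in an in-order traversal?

In-order visits the left subtree, then the node, then the right subtree.
At X: go left to E.
  At E: go left to C.
    At C: go left to H.
      At H: go left to N.
        N is a leaf — visit N.
      Visit H.
      At H: go right to R.
        R is a leaf — visit R.
    Visit C.
    At C: go right to B.
      At B: no left child.
      Visit B.
      At B: go right to K.
        K is a leaf — visit K.
  Visit E.
  At E: go right to M.
    At M: go left to V.
      At V: no left child.
      Visit V.
      At V: go right to U.
        U is a leaf — visit U.
    Visit M.
    At M: go right to W.
      W is a leaf — visit W.
Visit X.
At X: no right child.
Full in-order sequence: N, H, R, C, B, K, E, V, U, M, W, X.

11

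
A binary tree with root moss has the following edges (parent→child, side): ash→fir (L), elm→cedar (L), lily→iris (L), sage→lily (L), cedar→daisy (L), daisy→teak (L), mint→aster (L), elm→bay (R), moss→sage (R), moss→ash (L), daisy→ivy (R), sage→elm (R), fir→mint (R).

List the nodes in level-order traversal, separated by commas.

Level-order visits nodes level by level from the root, left to right within each level.
Level 0: moss
Level 1: ash, sage
Level 2: fir, lily, elm
Level 3: mint, iris, cedar, bay
Level 4: aster, daisy
Level 5: teak, ivy

moss, ash, sage, fir, lily, elm, mint, iris, cedar, bay, aster, daisy, teak, ivy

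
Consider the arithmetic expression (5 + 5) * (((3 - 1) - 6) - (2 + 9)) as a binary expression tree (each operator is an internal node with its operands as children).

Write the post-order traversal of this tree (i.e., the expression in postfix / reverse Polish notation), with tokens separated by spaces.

Post-order on an expression tree gives postfix notation: for each operator, emit left operand, right operand, then the operator.

5 5 + 3 1 - 6 - 2 9 + - *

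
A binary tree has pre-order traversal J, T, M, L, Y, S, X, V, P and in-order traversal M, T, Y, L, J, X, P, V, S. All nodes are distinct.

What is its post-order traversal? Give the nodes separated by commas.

M, Y, L, T, P, V, X, S, J

The first element of pre-order is the root; it splits in-order into left and right subtrees.
Root J: left subtree has 4 nodes {M, T, Y, L}, right has 4 {X, P, V, S}.
  Root T: left subtree has 1 node {M}, right has 2 {Y, L}.
    Root L: left subtree has 1 node {Y}, right has 0 { }.
  Root S: left subtree has 3 nodes {X, P, V}, right has 0 { }.
    Root X: left subtree has 0 nodes { }, right has 2 {P, V}.
      Root V: left subtree has 1 node {P}, right has 0 { }.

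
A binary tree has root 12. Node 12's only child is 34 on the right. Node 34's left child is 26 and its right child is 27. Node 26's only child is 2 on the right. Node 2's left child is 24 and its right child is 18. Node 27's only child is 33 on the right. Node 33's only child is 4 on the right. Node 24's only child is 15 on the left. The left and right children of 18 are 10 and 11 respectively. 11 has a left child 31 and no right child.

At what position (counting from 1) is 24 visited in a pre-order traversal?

5

Pre-order visits the node, then its left subtree, then its right subtree.
Visit 12.
At 12: no left child.
At 12: go right to 34.
  Visit 34.
  At 34: go left to 26.
    Visit 26.
    At 26: no left child.
    At 26: go right to 2.
      Visit 2.
      At 2: go left to 24.
        Visit 24.
        At 24: go left to 15.
          15 is a leaf — visit 15.
        At 24: no right child.
      At 2: go right to 18.
        Visit 18.
        At 18: go left to 10.
          10 is a leaf — visit 10.
        At 18: go right to 11.
          Visit 11.
          At 11: go left to 31.
            31 is a leaf — visit 31.
          At 11: no right child.
  At 34: go right to 27.
    Visit 27.
    At 27: no left child.
    At 27: go right to 33.
      Visit 33.
      At 33: no left child.
      At 33: go right to 4.
        4 is a leaf — visit 4.
Full pre-order sequence: 12, 34, 26, 2, 24, 15, 18, 10, 11, 31, 27, 33, 4.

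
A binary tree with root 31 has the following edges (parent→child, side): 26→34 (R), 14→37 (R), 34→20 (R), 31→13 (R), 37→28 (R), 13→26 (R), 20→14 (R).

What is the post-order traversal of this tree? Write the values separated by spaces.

28 37 14 20 34 26 13 31

Post-order visits the left subtree, then the right subtree, then the node.
At 31: no left child.
At 31: go right to 13.
  At 13: no left child.
  At 13: go right to 26.
    At 26: no left child.
    At 26: go right to 34.
      At 34: no left child.
      At 34: go right to 20.
        At 20: no left child.
        At 20: go right to 14.
          At 14: no left child.
          At 14: go right to 37.
            At 37: no left child.
            At 37: go right to 28.
              28 is a leaf — visit 28.
            Visit 37.
          Visit 14.
        Visit 20.
      Visit 34.
    Visit 26.
  Visit 13.
Visit 31.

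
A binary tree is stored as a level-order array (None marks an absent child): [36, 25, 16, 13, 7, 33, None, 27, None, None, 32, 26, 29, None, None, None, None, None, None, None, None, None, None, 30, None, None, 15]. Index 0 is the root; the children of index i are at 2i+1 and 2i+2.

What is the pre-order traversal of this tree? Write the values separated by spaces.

36 25 13 27 7 32 16 33 26 30 29 15

Pre-order visits the node, then its left subtree, then its right subtree.
Visit 36.
At 36: go left to 25.
  Visit 25.
  At 25: go left to 13.
    Visit 13.
    At 13: go left to 27.
      27 is a leaf — visit 27.
    At 13: no right child.
  At 25: go right to 7.
    Visit 7.
    At 7: no left child.
    At 7: go right to 32.
      32 is a leaf — visit 32.
At 36: go right to 16.
  Visit 16.
  At 16: go left to 33.
    Visit 33.
    At 33: go left to 26.
      Visit 26.
      At 26: go left to 30.
        30 is a leaf — visit 30.
      At 26: no right child.
    At 33: go right to 29.
      Visit 29.
      At 29: no left child.
      At 29: go right to 15.
        15 is a leaf — visit 15.
  At 16: no right child.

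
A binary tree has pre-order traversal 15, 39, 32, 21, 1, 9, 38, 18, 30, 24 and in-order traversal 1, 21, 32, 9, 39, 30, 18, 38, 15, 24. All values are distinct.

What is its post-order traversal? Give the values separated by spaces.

The first element of pre-order is the root; it splits in-order into left and right subtrees.
Root 15: left subtree has 8 nodes {1, 21, 32, 9, 39, 30, 18, 38}, right has 1 {24}.
  Root 39: left subtree has 4 nodes {1, 21, 32, 9}, right has 3 {30, 18, 38}.
    Root 32: left subtree has 2 nodes {1, 21}, right has 1 {9}.
      Root 21: left subtree has 1 node {1}, right has 0 { }.
    Root 38: left subtree has 2 nodes {30, 18}, right has 0 { }.
      Root 18: left subtree has 1 node {30}, right has 0 { }.

1 21 9 32 30 18 38 39 24 15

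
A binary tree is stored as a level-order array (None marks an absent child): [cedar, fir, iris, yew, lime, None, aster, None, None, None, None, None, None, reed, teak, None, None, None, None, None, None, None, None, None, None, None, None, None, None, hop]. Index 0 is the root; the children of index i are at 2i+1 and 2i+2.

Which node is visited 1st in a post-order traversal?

yew

Post-order visits the left subtree, then the right subtree, then the node.
At cedar: go left to fir.
  At fir: go left to yew.
    yew is a leaf — visit yew.
  At fir: go right to lime.
    lime is a leaf — visit lime.
  Visit fir.
At cedar: go right to iris.
  At iris: no left child.
  At iris: go right to aster.
    At aster: go left to reed.
      reed is a leaf — visit reed.
    At aster: go right to teak.
      At teak: go left to hop.
        hop is a leaf — visit hop.
      At teak: no right child.
      Visit teak.
    Visit aster.
  Visit iris.
Visit cedar.
Full post-order sequence: yew, lime, fir, reed, hop, teak, aster, iris, cedar.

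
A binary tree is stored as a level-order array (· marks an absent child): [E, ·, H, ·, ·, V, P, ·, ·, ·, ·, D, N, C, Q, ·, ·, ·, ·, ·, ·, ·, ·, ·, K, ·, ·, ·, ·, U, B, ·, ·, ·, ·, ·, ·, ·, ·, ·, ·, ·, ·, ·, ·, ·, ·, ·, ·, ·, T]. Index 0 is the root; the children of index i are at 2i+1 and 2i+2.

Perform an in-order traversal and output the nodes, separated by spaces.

In-order visits the left subtree, then the node, then the right subtree.
At E: no left child.
Visit E.
At E: go right to H.
  At H: go left to V.
    At V: go left to D.
      At D: no left child.
      Visit D.
      At D: go right to K.
        At K: no left child.
        Visit K.
        At K: go right to T.
          T is a leaf — visit T.
    Visit V.
    At V: go right to N.
      N is a leaf — visit N.
  Visit H.
  At H: go right to P.
    At P: go left to C.
      C is a leaf — visit C.
    Visit P.
    At P: go right to Q.
      At Q: go left to U.
        U is a leaf — visit U.
      Visit Q.
      At Q: go right to B.
        B is a leaf — visit B.

E D K T V N H C P U Q B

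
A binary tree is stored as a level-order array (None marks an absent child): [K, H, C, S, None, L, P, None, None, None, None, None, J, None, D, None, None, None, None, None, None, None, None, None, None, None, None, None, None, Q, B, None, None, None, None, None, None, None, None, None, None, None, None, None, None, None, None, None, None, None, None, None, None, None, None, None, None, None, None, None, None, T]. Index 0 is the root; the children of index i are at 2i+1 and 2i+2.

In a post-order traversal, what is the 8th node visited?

Post-order visits the left subtree, then the right subtree, then the node.
At K: go left to H.
  At H: go left to S.
    S is a leaf — visit S.
  At H: no right child.
  Visit H.
At K: go right to C.
  At C: go left to L.
    At L: no left child.
    At L: go right to J.
      J is a leaf — visit J.
    Visit L.
  At C: go right to P.
    At P: no left child.
    At P: go right to D.
      At D: go left to Q.
        Q is a leaf — visit Q.
      At D: go right to B.
        At B: go left to T.
          T is a leaf — visit T.
        At B: no right child.
        Visit B.
      Visit D.
    Visit P.
  Visit C.
Visit K.
Full post-order sequence: S, H, J, L, Q, T, B, D, P, C, K.

D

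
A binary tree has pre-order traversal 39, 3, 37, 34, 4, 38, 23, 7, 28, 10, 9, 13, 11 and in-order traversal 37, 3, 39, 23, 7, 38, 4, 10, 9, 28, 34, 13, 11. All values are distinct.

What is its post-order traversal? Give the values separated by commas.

The first element of pre-order is the root; it splits in-order into left and right subtrees.
Root 39: left subtree has 2 nodes {37, 3}, right has 10 {23, 7, 38, 4, 10, 9, 28, 34, 13, 11}.
  Root 3: left subtree has 1 node {37}, right has 0 { }.
  Root 34: left subtree has 7 nodes {23, 7, 38, 4, 10, 9, 28}, right has 2 {13, 11}.
    Root 4: left subtree has 3 nodes {23, 7, 38}, right has 3 {10, 9, 28}.
      Root 38: left subtree has 2 nodes {23, 7}, right has 0 { }.
        Root 23: left subtree has 0 nodes { }, right has 1 {7}.
      Root 28: left subtree has 2 nodes {10, 9}, right has 0 { }.
        Root 10: left subtree has 0 nodes { }, right has 1 {9}.
    Root 13: left subtree has 0 nodes { }, right has 1 {11}.

37, 3, 7, 23, 38, 9, 10, 28, 4, 11, 13, 34, 39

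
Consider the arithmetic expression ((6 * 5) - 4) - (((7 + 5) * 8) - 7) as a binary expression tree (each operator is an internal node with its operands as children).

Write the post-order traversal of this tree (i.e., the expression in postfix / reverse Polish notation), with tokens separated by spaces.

Post-order on an expression tree gives postfix notation: for each operator, emit left operand, right operand, then the operator.

6 5 * 4 - 7 5 + 8 * 7 - -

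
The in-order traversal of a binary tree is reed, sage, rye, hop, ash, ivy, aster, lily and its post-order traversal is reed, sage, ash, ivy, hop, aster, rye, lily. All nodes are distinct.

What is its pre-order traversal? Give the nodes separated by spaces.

lily rye sage reed aster hop ivy ash

The last element of post-order is the root; it splits in-order into left and right subtrees.
Root lily: left subtree has 7 nodes {reed, sage, rye, hop, ash, ivy, aster}, right has 0 { }.
  Root rye: left subtree has 2 nodes {reed, sage}, right has 4 {hop, ash, ivy, aster}.
    Root sage: left subtree has 1 node {reed}, right has 0 { }.
    Root aster: left subtree has 3 nodes {hop, ash, ivy}, right has 0 { }.
      Root hop: left subtree has 0 nodes { }, right has 2 {ash, ivy}.
        Root ivy: left subtree has 1 node {ash}, right has 0 { }.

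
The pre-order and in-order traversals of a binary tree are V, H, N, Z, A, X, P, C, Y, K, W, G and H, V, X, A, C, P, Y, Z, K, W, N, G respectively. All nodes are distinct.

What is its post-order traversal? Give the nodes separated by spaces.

The first element of pre-order is the root; it splits in-order into left and right subtrees.
Root V: left subtree has 1 node {H}, right has 10 {X, A, C, P, Y, Z, K, W, N, G}.
  Root N: left subtree has 8 nodes {X, A, C, P, Y, Z, K, W}, right has 1 {G}.
    Root Z: left subtree has 5 nodes {X, A, C, P, Y}, right has 2 {K, W}.
      Root A: left subtree has 1 node {X}, right has 3 {C, P, Y}.
        Root P: left subtree has 1 node {C}, right has 1 {Y}.
      Root K: left subtree has 0 nodes { }, right has 1 {W}.

H X C Y P A W K Z G N V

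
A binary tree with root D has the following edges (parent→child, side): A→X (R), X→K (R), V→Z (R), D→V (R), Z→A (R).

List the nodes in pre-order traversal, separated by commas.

Pre-order visits the node, then its left subtree, then its right subtree.
Visit D.
At D: no left child.
At D: go right to V.
  Visit V.
  At V: no left child.
  At V: go right to Z.
    Visit Z.
    At Z: no left child.
    At Z: go right to A.
      Visit A.
      At A: no left child.
      At A: go right to X.
        Visit X.
        At X: no left child.
        At X: go right to K.
          K is a leaf — visit K.

D, V, Z, A, X, K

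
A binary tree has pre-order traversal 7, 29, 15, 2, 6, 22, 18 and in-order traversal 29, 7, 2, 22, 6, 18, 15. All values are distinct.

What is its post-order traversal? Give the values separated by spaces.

29 22 18 6 2 15 7

The first element of pre-order is the root; it splits in-order into left and right subtrees.
Root 7: left subtree has 1 node {29}, right has 5 {2, 22, 6, 18, 15}.
  Root 15: left subtree has 4 nodes {2, 22, 6, 18}, right has 0 { }.
    Root 2: left subtree has 0 nodes { }, right has 3 {22, 6, 18}.
      Root 6: left subtree has 1 node {22}, right has 1 {18}.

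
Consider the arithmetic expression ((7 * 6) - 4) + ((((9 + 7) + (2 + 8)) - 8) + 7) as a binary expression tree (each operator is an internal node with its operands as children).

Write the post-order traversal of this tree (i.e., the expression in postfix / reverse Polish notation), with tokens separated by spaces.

7 6 * 4 - 9 7 + 2 8 + + 8 - 7 + +

Post-order on an expression tree gives postfix notation: for each operator, emit left operand, right operand, then the operator.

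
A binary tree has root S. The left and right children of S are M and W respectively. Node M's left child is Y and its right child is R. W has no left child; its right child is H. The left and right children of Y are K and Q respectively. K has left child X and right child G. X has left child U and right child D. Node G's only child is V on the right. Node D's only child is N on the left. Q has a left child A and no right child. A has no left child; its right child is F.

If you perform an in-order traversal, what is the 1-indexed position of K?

In-order visits the left subtree, then the node, then the right subtree.
At S: go left to M.
  At M: go left to Y.
    At Y: go left to K.
      At K: go left to X.
        At X: go left to U.
          U is a leaf — visit U.
        Visit X.
        At X: go right to D.
          At D: go left to N.
            N is a leaf — visit N.
          Visit D.
          At D: no right child.
      Visit K.
      At K: go right to G.
        At G: no left child.
        Visit G.
        At G: go right to V.
          V is a leaf — visit V.
    Visit Y.
    At Y: go right to Q.
      At Q: go left to A.
        At A: no left child.
        Visit A.
        At A: go right to F.
          F is a leaf — visit F.
      Visit Q.
      At Q: no right child.
  Visit M.
  At M: go right to R.
    R is a leaf — visit R.
Visit S.
At S: go right to W.
  At W: no left child.
  Visit W.
  At W: go right to H.
    H is a leaf — visit H.
Full in-order sequence: U, X, N, D, K, G, V, Y, A, F, Q, M, R, S, W, H.

5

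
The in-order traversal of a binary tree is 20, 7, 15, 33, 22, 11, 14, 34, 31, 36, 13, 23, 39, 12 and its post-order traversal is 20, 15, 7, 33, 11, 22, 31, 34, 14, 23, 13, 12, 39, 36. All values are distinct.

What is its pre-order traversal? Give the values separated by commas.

36, 14, 22, 33, 7, 20, 15, 11, 34, 31, 39, 13, 23, 12

The last element of post-order is the root; it splits in-order into left and right subtrees.
Root 36: left subtree has 9 nodes {20, 7, 15, 33, 22, 11, 14, 34, 31}, right has 4 {13, 23, 39, 12}.
  Root 14: left subtree has 6 nodes {20, 7, 15, 33, 22, 11}, right has 2 {34, 31}.
    Root 22: left subtree has 4 nodes {20, 7, 15, 33}, right has 1 {11}.
      Root 33: left subtree has 3 nodes {20, 7, 15}, right has 0 { }.
        Root 7: left subtree has 1 node {20}, right has 1 {15}.
    Root 34: left subtree has 0 nodes { }, right has 1 {31}.
  Root 39: left subtree has 2 nodes {13, 23}, right has 1 {12}.
    Root 13: left subtree has 0 nodes { }, right has 1 {23}.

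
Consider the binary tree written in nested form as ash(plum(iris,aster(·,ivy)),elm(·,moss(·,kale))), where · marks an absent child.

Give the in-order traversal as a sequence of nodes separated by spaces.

iris plum aster ivy ash elm moss kale

In-order visits the left subtree, then the node, then the right subtree.
At ash: go left to plum.
  At plum: go left to iris.
    iris is a leaf — visit iris.
  Visit plum.
  At plum: go right to aster.
    At aster: no left child.
    Visit aster.
    At aster: go right to ivy.
      ivy is a leaf — visit ivy.
Visit ash.
At ash: go right to elm.
  At elm: no left child.
  Visit elm.
  At elm: go right to moss.
    At moss: no left child.
    Visit moss.
    At moss: go right to kale.
      kale is a leaf — visit kale.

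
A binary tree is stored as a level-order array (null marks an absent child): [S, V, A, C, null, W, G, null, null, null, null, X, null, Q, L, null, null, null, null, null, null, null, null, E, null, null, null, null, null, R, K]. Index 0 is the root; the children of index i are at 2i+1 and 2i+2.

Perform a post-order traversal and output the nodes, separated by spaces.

C V E X W Q R K L G A S

Post-order visits the left subtree, then the right subtree, then the node.
At S: go left to V.
  At V: go left to C.
    C is a leaf — visit C.
  At V: no right child.
  Visit V.
At S: go right to A.
  At A: go left to W.
    At W: go left to X.
      At X: go left to E.
        E is a leaf — visit E.
      At X: no right child.
      Visit X.
    At W: no right child.
    Visit W.
  At A: go right to G.
    At G: go left to Q.
      Q is a leaf — visit Q.
    At G: go right to L.
      At L: go left to R.
        R is a leaf — visit R.
      At L: go right to K.
        K is a leaf — visit K.
      Visit L.
    Visit G.
  Visit A.
Visit S.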